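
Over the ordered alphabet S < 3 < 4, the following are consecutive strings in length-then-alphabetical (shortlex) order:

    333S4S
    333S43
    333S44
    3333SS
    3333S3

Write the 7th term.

Advancing 2 positions from 3333S3 through 3333S3 → 3333S4 reaches term 7.

33333S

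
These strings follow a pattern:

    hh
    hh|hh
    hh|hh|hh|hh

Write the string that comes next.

Each string is two copies of the previous one joined by '|'.
So the next term is two copies of hh|hh|hh|hh with '|' between the halves.

hh|hh|hh|hh|hh|hh|hh|hh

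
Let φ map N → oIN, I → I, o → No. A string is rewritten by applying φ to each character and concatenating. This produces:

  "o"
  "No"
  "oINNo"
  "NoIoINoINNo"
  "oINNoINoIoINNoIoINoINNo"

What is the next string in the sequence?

Rewriting the 23 symbols of oINNoINoIoINNoIoINoINNo one by one yields No I oIN oIN No I oIN No I No I oIN oIN No I No I oIN No I oIN oIN No; concatenated:

NoIoINoINNoIoINNoINoIoINoINNoINoIoINNoIoINoINNo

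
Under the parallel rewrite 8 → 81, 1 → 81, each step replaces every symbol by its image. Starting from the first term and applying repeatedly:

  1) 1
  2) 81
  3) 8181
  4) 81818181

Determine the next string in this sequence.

8181818181818181

Apply φ to 81818181 symbol by symbol: 8→81, 1→81, 8→81, 1→81, 8→81, 1→81, 8→81, 1→81; joined: 81 81 81 81 81 81 81 81.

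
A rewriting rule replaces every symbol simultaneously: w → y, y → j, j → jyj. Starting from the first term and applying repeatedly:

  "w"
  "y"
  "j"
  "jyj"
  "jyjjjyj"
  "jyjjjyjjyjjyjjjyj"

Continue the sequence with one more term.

Applying the rule to each of the 17 symbols of jyjjjyjjyjjyjjjyj gives the pieces jyj j jyj jyj jyj j jyj jyj j jyj jyj j jyj jyj jyj j jyj, which concatenate to the answer.

jyjjjyjjyjjyjjjyjjyjjjyjjyjjjyjjyjjyjjjyj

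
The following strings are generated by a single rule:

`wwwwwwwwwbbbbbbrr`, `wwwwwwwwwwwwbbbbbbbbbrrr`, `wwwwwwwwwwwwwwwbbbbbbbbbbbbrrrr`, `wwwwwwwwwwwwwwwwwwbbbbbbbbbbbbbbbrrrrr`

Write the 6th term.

wwwwwwwwwwwwwwwwwwwwwwwwbbbbbbbbbbbbbbbbbbbbbrrrrrrr

The n-th term is 3n+3 w's then 3n b's then n r's, where the shown terms are n = 2, 3, 4, 5.
Setting n = 7 gives 24, 21, 7 characters in each block.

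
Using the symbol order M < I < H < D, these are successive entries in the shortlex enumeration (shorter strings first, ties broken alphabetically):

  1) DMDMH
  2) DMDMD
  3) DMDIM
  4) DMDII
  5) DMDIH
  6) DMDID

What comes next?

DMDHM

Find the rightmost character of DMDID below D, bump it to the next letter, and reset everything to its right to M.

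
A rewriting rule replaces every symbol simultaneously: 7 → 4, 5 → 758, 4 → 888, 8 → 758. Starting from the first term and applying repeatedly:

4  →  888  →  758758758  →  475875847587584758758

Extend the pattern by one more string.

Replace each of the 21 characters of 475875847587584758758 in place — 888 4 758 758 4 758 758 888 4 758 758 4 758 758 888 4 758 758 4 758 758 — and concatenate.

888475875847587588884758758475875888847587584758758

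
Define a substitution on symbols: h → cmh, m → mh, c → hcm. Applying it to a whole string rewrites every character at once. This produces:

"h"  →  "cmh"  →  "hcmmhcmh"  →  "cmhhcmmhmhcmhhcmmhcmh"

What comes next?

hcmmhcmhcmhhcmmhmhcmhmhcmhhcmmhcmhcmhhcmmhmhcmhhcmmhcmh

Replace each of the 21 characters of cmhhcmmhmhcmhhcmmhcmh in place — hcm mh cmh cmh hcm mh mh cmh mh cmh hcm mh cmh cmh hcm mh mh cmh hcm mh cmh — and concatenate.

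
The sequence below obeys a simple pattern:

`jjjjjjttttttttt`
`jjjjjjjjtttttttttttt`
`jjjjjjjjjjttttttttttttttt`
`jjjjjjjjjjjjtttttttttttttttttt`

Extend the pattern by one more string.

The n-th term is 2n j's then 3n t's, where the shown terms are n = 3, 4, 5, 6.
For the next term, n = 7, so the run lengths are 14, 21.

jjjjjjjjjjjjjjttttttttttttttttttttt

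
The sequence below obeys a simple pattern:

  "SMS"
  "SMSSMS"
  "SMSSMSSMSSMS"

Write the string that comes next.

Every step duplicates the string.
One more doubling of SMSSMSSMSSMS gives the answer.

SMSSMSSMSSMSSMSSMSSMSSMS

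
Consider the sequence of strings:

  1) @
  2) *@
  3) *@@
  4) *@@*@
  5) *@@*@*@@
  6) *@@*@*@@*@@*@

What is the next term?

This is a Fibonacci-style word recurrence s(k) = s(k−1)·s(k−2): e.g. *@·@ = *@@.
So term 7 is *@@*@*@@*@@*@·*@@*@*@@.

*@@*@*@@*@@*@*@@*@*@@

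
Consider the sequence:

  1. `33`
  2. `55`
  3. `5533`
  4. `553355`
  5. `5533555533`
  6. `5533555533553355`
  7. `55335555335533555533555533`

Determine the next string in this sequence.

This is a Fibonacci-style word recurrence s(k) = s(k−1)·s(k−2): e.g. 55·33 = 5533.
So term 8 is 55335555335533555533555533·5533555533553355.

553355553355335555335555335533555533553355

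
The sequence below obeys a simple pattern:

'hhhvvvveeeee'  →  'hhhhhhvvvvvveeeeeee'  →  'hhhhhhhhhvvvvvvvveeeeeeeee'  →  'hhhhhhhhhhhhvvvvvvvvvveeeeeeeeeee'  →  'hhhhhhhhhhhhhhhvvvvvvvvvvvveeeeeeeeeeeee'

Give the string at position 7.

hhhhhhhhhhhhhhhhhhhhhvvvvvvvvvvvvvvvveeeeeeeeeeeeeeeee

Term n consists of 3n h's, followed by 2n+2 v's, followed by 2n+3 e's (n = 1, 2, …).
For term 7, n = 7, so the run lengths are 21, 16, 17.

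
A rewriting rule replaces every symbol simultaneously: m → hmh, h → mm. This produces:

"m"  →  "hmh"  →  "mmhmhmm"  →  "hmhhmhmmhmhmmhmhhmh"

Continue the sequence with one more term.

mmhmhmmmmhmhmmhmhhmhmmhmhmmhmhhmhmmhmhmmmmhmhmm

Applying the rule to each of the 19 symbols of hmhhmhmmhmhmmhmhhmh gives the pieces mm hmh mm mm hmh mm hmh hmh mm hmh mm hmh hmh mm hmh mm mm hmh mm, which concatenate to the answer.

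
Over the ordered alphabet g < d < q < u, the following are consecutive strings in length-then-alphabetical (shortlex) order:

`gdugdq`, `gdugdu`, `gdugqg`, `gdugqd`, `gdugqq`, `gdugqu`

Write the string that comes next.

Find the rightmost character of gdugqu below u, bump it to the next letter, and reset everything to its right to g.

gdugug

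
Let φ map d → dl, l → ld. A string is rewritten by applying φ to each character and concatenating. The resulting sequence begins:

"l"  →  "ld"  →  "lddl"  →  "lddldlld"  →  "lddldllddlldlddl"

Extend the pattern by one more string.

lddldllddlldlddldlldlddllddldlld

φ(lddldllddlldlddl) expands symbol-by-symbol to ld dl dl ld dl ld ld dl dl ld ld dl ld dl dl ld; joining the 16 pieces gives the next term.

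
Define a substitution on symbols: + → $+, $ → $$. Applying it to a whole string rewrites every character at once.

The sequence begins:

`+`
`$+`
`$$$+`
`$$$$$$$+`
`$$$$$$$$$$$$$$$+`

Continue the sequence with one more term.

Replace each of the 16 characters of $$$$$$$$$$$$$$$+ in place — $$ $$ $$ $$ $$ $$ $$ $$ $$ $$ $$ $$ $$ $$ $$ $+ — and concatenate.

$$$$$$$$$$$$$$$$$$$$$$$$$$$$$$$+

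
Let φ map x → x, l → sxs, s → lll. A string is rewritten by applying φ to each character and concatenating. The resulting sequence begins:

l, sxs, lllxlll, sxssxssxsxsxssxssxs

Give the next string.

lllxllllllxllllllxlllxlllxllllllxllllllxlll

φ(sxssxssxsxsxssxssxs) expands symbol-by-symbol to lll x lll lll x lll lll x lll x lll x lll lll x lll lll x lll; joining the 19 pieces gives the next term.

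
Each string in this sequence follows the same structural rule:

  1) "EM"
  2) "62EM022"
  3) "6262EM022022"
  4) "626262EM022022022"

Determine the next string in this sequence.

Each term wraps the previous one in 62 on the left and 022 on the right.
Applying this once more to 626262EM022022022:

62626262EM022022022022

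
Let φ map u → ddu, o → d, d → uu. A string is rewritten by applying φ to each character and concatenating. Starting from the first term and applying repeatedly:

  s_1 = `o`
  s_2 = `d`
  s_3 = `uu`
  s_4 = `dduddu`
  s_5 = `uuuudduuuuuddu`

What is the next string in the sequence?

Rewriting the 14 symbols of uuuudduuuuuddu one by one yields ddu ddu ddu ddu uu uu ddu ddu ddu ddu ddu uu uu ddu; concatenated:

ddudduddudduuuuudduddudduddudduuuuuddu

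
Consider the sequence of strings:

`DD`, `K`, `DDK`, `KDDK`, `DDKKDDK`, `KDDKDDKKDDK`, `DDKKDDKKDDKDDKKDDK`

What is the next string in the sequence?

KDDKDDKKDDKDDKKDDKKDDKDDKKDDK

This is a Fibonacci-style word recurrence s(k) = s(k−2)·s(k−1): e.g. DD·K = DDK.
Continuing: KDDKDDKKDDK · DDKKDDKKDDKDDKKDDK gives term 8.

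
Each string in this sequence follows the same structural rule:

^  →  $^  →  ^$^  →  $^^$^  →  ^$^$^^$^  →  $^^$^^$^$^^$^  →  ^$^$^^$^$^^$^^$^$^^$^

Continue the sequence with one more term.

$^^$^^$^$^^$^^$^$^^$^$^^$^^$^$^^$^

Each term (from the third on) is the two preceding terms concatenated in order: term 3 = ^·$^ = ^$^.
Continuing: $^^$^^$^$^^$^ · ^$^$^^$^$^^$^^$^$^^$^ gives term 8.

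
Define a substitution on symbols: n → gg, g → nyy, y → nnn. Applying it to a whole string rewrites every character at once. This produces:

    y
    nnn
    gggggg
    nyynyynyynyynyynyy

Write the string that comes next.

Rewriting the 18 symbols of nyynyynyynyynyynyy one by one yields gg nnn nnn gg nnn nnn gg nnn nnn gg nnn nnn gg nnn nnn gg nnn nnn; concatenated:

ggnnnnnnggnnnnnnggnnnnnnggnnnnnnggnnnnnnggnnnnnn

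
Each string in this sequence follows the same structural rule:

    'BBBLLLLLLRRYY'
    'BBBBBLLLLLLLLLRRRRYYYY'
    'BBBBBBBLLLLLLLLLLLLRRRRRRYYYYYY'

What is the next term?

The n-th term is 2n+1 B's then 3n+3 L's then 2n R's then 2n Y's (n = 1, 2, …).
At n = 4 the blocks have lengths 9, 15, 8, 8.

BBBBBBBBBLLLLLLLLLLLLLLLRRRRRRRRYYYYYYYY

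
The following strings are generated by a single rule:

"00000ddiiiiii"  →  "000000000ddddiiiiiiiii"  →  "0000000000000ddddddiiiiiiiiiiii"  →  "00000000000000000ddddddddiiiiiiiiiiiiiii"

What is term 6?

0000000000000000000000000ddddddddddddiiiiiiiiiiiiiiiiiiiii

The n-th term is 4n+1 0's then 2n d's then 3n+3 i's (n = 1, 2, …).
At n = 6 the blocks have lengths 25, 12, 21.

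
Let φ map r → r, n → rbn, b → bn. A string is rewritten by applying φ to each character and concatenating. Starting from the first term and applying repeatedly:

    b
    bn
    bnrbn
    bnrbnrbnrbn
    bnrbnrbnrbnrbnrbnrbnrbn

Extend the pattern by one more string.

bnrbnrbnrbnrbnrbnrbnrbnrbnrbnrbnrbnrbnrbnrbnrbn

Replace each of the 23 characters of bnrbnrbnrbnrbnrbnrbnrbn in place — bn rbn r bn rbn r bn rbn r bn rbn r bn rbn r bn rbn r bn rbn r bn rbn — and concatenate.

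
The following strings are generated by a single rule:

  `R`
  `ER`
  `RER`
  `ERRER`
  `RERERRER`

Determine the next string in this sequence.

ERRERRERERRER

From term 3 onward, concatenate the second-to-last term with the last: R·ER = RER, ER·RER = ERRER, …
So term 6 is ERRER·RERERRER.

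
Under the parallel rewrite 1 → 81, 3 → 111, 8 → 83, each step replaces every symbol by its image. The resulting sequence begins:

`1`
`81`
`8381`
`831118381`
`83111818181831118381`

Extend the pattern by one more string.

φ(83111818181831118381) expands symbol-by-symbol to 83 111 81 81 81 83 81 83 81 83 81 83 111 81 81 81 83 111 83 81; joining the 20 pieces gives the next term.

8311181818183818381838183111818181831118381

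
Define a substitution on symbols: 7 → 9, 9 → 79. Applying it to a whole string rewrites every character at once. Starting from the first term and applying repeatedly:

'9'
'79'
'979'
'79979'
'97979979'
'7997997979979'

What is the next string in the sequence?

φ(7997997979979) expands symbol-by-symbol to 9 79 79 9 79 79 9 79 9 79 79 9 79; joining the 13 pieces gives the next term.

979799797997997979979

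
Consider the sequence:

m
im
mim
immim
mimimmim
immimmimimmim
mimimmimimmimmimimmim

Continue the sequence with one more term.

Each term (from the third on) is the two preceding terms concatenated in order: term 3 = m·im = mim.
Continuing: immimmimimmim · mimimmimimmimmimimmim gives term 8.

immimmimimmimmimimmimimmimmimimmim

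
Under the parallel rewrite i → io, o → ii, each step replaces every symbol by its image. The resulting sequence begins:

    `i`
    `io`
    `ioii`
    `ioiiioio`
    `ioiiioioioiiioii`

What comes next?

Applying the rule to each of the 16 symbols of ioiiioioioiiioii gives the pieces io ii io io io ii io ii io ii io io io ii io io, which concatenate to the answer.

ioiiioioioiiioiiioiiioioioiiioio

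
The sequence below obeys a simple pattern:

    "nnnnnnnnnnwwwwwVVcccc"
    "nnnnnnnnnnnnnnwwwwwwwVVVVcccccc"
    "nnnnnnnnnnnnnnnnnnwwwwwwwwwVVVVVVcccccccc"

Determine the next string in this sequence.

Each string has the form n^{4n+2} w^{2n+1} V^{2n-2} c^{2n}, where the shown terms are n = 2, 3, 4.
At n = 5 the blocks have lengths 22, 11, 8, 10.

nnnnnnnnnnnnnnnnnnnnnnwwwwwwwwwwwVVVVVVVVcccccccccc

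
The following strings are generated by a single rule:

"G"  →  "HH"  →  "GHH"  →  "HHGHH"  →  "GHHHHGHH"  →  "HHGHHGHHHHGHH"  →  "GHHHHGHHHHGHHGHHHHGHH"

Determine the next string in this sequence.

HHGHHGHHHHGHHGHHHHGHHHHGHHGHHHHGHH

This is a Fibonacci-style word recurrence s(k) = s(k−2)·s(k−1): e.g. G·HH = GHH.
The next term joins HHGHHGHHHHGHH and GHHHHGHHHHGHHGHHHHGHH.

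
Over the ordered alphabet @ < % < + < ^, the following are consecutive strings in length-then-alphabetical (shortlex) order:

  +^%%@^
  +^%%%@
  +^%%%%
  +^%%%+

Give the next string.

The successor of +^%%%+ increments the rightmost position that isn't already ^ and resets every position after it to @.

+^%%%^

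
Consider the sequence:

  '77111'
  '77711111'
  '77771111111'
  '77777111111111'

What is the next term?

77777711111111111

Each string has the form 7^{n} 1^{2n-1}, where the shown terms are n = 2, 3, 4, 5.
For the next term, n = 6, so the run lengths are 6, 11.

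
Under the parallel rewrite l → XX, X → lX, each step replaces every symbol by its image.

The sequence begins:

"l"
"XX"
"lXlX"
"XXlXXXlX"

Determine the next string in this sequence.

lXlXXXlXlXlXXXlX

Expanding XXlXXXlX: X→lX, X→lX, l→XX, X→lX, X→lX, X→lX, l→XX, X→lX. Concatenated: lX lX XX lX lX lX XX lX.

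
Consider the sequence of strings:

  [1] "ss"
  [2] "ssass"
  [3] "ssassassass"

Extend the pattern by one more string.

s(k+1) = s(k)·a·s(k) — each term doubles the last with 'a' between the halves.
Doubling ssassassass with 'a' between the halves:

ssassassassassassassass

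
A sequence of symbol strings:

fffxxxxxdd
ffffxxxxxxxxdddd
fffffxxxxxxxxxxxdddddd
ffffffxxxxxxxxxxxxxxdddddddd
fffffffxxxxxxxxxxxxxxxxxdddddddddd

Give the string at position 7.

Each string has the form f^{n+2} x^{3n+2} d^{2n} (n = 1, 2, …).
At n = 7 the blocks have lengths 9, 23, 14.

fffffffffxxxxxxxxxxxxxxxxxxxxxxxdddddddddddddd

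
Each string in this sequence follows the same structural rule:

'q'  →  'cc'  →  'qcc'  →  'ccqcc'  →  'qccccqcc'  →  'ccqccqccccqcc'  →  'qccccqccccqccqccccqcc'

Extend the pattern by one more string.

Each term (from the third on) is the two preceding terms concatenated in order: term 3 = q·cc = qcc.
The next term joins ccqccqccccqcc and qccccqccccqccqccccqcc.

ccqccqccccqccqccccqccccqccqccccqcc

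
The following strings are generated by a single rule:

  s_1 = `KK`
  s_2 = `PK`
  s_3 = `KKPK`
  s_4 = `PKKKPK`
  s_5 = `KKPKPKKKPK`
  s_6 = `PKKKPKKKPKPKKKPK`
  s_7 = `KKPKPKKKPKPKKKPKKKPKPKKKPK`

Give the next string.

PKKKPKKKPKPKKKPKKKPKPKKKPKPKKKPKKKPKPKKKPK

Each term (from the third on) is the two preceding terms concatenated in order: term 3 = KK·PK = KKPK.
So term 8 is PKKKPKKKPKPKKKPK·KKPKPKKKPKPKKKPKKKPKPKKKPK.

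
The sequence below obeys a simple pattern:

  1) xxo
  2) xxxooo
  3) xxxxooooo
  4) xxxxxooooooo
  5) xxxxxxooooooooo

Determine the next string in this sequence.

xxxxxxxooooooooooo

Each string has the form x^{n+1} o^{2n-1} (n = 1, 2, …).
Setting n = 6 gives 7, 11 characters in each block.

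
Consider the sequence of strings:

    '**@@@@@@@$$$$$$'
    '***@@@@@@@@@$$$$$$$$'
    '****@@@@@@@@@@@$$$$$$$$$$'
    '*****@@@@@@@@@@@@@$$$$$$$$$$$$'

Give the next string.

The n-th term is n-1 *'s then 2n+1 @'s then 2n $'s, where the shown terms are n = 3, 4, 5, 6.
For the next term, n = 7, so the run lengths are 6, 15, 14.

******@@@@@@@@@@@@@@@$$$$$$$$$$$$$$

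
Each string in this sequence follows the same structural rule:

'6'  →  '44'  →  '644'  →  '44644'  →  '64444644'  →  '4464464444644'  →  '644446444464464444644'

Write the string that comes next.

Each term (from the third on) is the two preceding terms concatenated in order: term 3 = 6·44 = 644.
Continuing: 4464464444644 · 644446444464464444644 gives term 8.

4464464444644644446444464464444644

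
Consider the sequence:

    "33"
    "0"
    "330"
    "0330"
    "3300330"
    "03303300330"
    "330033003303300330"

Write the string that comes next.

03303300330330033003303300330

From term 3 onward, concatenate the second-to-last term with the last: 33·0 = 330, 0·330 = 0330, …
So term 8 is 03303300330·330033003303300330.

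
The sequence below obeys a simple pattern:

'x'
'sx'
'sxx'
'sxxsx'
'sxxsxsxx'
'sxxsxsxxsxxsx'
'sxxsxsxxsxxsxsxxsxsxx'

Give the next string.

Each term (from the third on) is the previous term followed by the one before it: term 3 = sx·x = sxx.
So term 8 is sxxsxsxxsxxsxsxxsxsxx·sxxsxsxxsxxsx.

sxxsxsxxsxxsxsxxsxsxxsxxsxsxxsxxsx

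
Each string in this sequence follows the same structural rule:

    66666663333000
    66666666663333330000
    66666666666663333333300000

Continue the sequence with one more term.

Reading off run lengths: 6 runs 7, 10, 13; 3 runs 4, 6, 8; 0 runs 3, 4, 5 — each is linear in n, where the shown terms are n = 2, 3, 4.
For the next term, n = 5, so the run lengths are 16, 10, 6.

66666666666666663333333333000000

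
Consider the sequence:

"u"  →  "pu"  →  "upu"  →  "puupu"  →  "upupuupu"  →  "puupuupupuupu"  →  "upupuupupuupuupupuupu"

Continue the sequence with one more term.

This is a Fibonacci-style word recurrence s(k) = s(k−2)·s(k−1): e.g. u·pu = upu.
The next term joins puupuupupuupu and upupuupupuupuupupuupu.

puupuupupuupuupupuupupuupuupupuupu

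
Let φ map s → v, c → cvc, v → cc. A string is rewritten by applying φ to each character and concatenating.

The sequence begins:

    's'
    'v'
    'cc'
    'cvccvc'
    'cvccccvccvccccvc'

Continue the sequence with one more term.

Replace each of the 16 characters of cvccccvccvccccvc in place — cvc cc cvc cvc cvc cvc cc cvc cvc cc cvc cvc cvc cvc cc cvc — and concatenate.

cvccccvccvccvccvccccvccvccccvccvccvccvccccvc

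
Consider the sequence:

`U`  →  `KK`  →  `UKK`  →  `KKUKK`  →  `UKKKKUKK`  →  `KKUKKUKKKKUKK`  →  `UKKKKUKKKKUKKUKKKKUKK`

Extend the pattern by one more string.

KKUKKUKKKKUKKUKKKKUKKKKUKKUKKKKUKK

From term 3 onward, concatenate the second-to-last term with the last: U·KK = UKK, KK·UKK = KKUKK, …
Continuing: KKUKKUKKKKUKK · UKKKKUKKKKUKKUKKKKUKK gives term 8.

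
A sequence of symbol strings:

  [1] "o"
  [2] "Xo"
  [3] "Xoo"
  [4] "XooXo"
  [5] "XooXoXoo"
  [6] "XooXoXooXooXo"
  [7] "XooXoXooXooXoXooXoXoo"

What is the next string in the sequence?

XooXoXooXooXoXooXoXooXooXoXooXooXo

From term 3 onward, concatenate the last term with the second-to-last: Xo·o = Xoo, Xoo·Xo = XooXo, …
So term 8 is XooXoXooXooXoXooXoXoo·XooXoXooXooXo.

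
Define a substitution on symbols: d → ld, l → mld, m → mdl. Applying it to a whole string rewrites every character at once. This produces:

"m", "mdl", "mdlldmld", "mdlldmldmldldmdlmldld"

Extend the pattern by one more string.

Rewriting the 21 symbols of mdlldmldmldldmdlmldld one by one yields mdl ld mld mld ld mdl mld ld mdl mld ld mld ld mdl ld mld mdl mld ld mld ld; concatenated:

mdlldmldmldldmdlmldldmdlmldldmldldmdlldmldmdlmldldmldld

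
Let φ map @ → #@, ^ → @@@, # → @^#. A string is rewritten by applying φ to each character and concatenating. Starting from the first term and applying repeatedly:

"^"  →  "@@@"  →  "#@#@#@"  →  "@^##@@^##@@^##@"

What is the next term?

Rewriting the 15 symbols of @^##@@^##@@^##@ one by one yields #@ @@@ @^# @^# #@ #@ @@@ @^# @^# #@ #@ @@@ @^# @^# #@; concatenated:

#@@@@@^#@^##@#@@@@@^#@^##@#@@@@@^#@^##@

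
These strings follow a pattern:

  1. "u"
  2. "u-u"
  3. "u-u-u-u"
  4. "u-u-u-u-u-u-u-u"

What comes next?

Every step duplicates the string with '-' between the halves.
Doubling u-u-u-u-u-u-u-u with '-' between the halves:

u-u-u-u-u-u-u-u-u-u-u-u-u-u-u-u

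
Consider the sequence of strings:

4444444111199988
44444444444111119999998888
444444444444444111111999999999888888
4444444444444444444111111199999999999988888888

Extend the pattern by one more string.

The n-th term is 4n+3 4's then n+3 1's then 3n 9's then 2n 8's (n = 1, 2, …).
For the next term, n = 5, so the run lengths are 23, 8, 15, 10.

44444444444444444444444111111119999999999999998888888888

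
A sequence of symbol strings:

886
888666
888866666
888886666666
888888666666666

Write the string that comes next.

888888866666666666

Term n consists of n+1 8's, followed by 2n-1 6's (n = 1, 2, …).
For the next term, n = 6, so the run lengths are 7, 11.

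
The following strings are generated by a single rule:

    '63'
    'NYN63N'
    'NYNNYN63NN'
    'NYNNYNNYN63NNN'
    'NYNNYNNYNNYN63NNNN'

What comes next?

NYNNYNNYNNYNNYN63NNNNN

Every step adds NYN to the front and N to the end of the previous string.
One more step from NYNNYNNYNNYN63NNNN gives the answer.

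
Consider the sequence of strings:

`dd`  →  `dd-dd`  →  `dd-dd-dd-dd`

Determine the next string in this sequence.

Each string is two copies of the previous one joined by '-'.
Doubling dd-dd-dd-dd with '-' between the halves:

dd-dd-dd-dd-dd-dd-dd-dd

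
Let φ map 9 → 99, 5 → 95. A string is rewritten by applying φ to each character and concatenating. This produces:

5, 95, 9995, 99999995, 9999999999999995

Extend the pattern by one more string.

Rewriting the 16 symbols of 9999999999999995 one by one yields 99 99 99 99 99 99 99 99 99 99 99 99 99 99 99 95; concatenated:

99999999999999999999999999999995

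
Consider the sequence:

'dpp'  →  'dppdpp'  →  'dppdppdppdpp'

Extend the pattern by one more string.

dppdppdppdppdppdppdppdpp

s(k+1) = s(k)·s(k) — each term doubles the last.
So the next term is two copies of dppdppdppdpp.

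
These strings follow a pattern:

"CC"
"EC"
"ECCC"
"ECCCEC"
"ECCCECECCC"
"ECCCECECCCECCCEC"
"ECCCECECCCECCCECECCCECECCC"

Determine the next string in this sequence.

Each term (from the third on) is the previous term followed by the one before it: term 3 = EC·CC = ECCC.
Continuing: ECCCECECCCECCCECECCCECECCC · ECCCECECCCECCCEC gives term 8.

ECCCECECCCECCCECECCCECECCCECCCECECCCECCCEC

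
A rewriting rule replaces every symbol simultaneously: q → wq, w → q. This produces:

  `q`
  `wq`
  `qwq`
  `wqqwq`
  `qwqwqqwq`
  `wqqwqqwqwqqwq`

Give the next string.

Rewriting the 13 symbols of wqqwqqwqwqqwq one by one yields q wq wq q wq wq q wq q wq wq q wq; concatenated:

qwqwqqwqwqqwqqwqwqqwq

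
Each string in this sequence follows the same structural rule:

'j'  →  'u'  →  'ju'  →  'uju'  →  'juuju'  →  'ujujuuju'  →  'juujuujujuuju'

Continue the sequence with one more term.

This is a Fibonacci-style word recurrence s(k) = s(k−2)·s(k−1): e.g. j·u = ju.
So term 8 is ujujuuju·juujuujujuuju.

ujujuujujuujuujujuuju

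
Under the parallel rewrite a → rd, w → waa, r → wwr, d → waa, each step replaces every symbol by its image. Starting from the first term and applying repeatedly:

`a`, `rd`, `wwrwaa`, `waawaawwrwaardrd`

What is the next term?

Rewriting the 16 symbols of waawaawwrwaardrd one by one yields waa rd rd waa rd rd waa waa wwr waa rd rd wwr waa wwr waa; concatenated:

waardrdwaardrdwaawaawwrwaardrdwwrwaawwrwaa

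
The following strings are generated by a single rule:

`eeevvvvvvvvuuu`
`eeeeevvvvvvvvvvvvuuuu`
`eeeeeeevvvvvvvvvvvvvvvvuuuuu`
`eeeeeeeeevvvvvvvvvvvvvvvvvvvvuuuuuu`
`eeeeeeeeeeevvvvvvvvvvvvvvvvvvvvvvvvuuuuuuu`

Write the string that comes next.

eeeeeeeeeeeeevvvvvvvvvvvvvvvvvvvvvvvvvvvvuuuuuuuu

Each string has the form e^{2n-1} v^{4n} u^{n+1}, where the shown terms are n = 2, 3, 4, 5, 6.
For the next term, n = 7, so the run lengths are 13, 28, 8.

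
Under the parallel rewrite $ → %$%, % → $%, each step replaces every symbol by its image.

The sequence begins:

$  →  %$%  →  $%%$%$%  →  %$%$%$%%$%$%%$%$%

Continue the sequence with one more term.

Replace each of the 17 characters of %$%$%$%%$%$%%$%$% in place — $% %$% $% %$% $% %$% $% $% %$% $% %$% $% $% %$% $% %$% $% — and concatenate.

$%%$%$%%$%$%%$%$%$%%$%$%%$%$%$%%$%$%%$%$%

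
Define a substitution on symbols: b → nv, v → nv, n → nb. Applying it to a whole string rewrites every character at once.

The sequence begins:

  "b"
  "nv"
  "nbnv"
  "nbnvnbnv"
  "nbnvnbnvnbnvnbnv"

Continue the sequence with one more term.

Rewriting the 16 symbols of nbnvnbnvnbnvnbnv one by one yields nb nv nb nv nb nv nb nv nb nv nb nv nb nv nb nv; concatenated:

nbnvnbnvnbnvnbnvnbnvnbnvnbnvnbnv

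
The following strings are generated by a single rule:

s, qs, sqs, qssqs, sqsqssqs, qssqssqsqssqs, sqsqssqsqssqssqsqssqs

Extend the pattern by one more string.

qssqssqsqssqssqsqssqsqssqssqsqssqs

Each term (from the third on) is the two preceding terms concatenated in order: term 3 = s·qs = sqs.
The next term joins qssqssqsqssqs and sqsqssqsqssqssqsqssqs.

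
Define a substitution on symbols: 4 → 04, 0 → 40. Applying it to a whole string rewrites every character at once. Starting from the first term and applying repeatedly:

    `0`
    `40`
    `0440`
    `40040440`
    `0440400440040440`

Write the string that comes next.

Replace each of the 16 characters of 0440400440040440 in place — 40 04 04 40 04 40 40 04 04 40 40 04 40 04 04 40 — and concatenate.

40040440044040040440400440040440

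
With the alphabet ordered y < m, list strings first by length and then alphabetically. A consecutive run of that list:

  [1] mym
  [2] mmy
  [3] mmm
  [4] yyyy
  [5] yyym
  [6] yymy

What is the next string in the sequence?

Find the rightmost character of yymy below m, bump it to the next letter, and reset everything to its right to y.

yymm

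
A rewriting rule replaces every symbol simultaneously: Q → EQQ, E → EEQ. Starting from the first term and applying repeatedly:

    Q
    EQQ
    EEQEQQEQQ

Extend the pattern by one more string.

Expanding EEQEQQEQQ: E→EEQ, E→EEQ, Q→EQQ, E→EEQ, Q→EQQ, Q→EQQ, E→EEQ, Q→EQQ, Q→EQQ. Concatenated: EEQ EEQ EQQ EEQ EQQ EQQ EEQ EQQ EQQ.

EEQEEQEQQEEQEQQEQQEEQEQQEQQ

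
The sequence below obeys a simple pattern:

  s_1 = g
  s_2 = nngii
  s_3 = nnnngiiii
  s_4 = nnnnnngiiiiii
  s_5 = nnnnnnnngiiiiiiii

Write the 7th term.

Every step adds nn to the front and ii to the end of the previous string.
From nnnnnnnngiiiiiiii, 2 further steps: nnnnnnnngiiiiiiii → nnnnnnnnnngiiiiiiiiii → (answer).

nnnnnnnnnnnngiiiiiiiiiiii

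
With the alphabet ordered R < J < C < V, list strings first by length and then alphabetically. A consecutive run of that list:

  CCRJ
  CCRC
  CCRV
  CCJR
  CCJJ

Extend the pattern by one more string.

Find the rightmost character of CCJJ below V, bump it to the next letter, and reset everything to its right to R.

CCJC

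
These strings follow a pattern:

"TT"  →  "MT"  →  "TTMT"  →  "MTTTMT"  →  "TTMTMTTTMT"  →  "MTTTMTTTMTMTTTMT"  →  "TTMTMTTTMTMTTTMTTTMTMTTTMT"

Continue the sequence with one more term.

From term 3 onward, concatenate the second-to-last term with the last: TT·MT = TTMT, MT·TTMT = MTTTMT, …
So term 8 is MTTTMTTTMTMTTTMT·TTMTMTTTMTMTTTMTTTMTMTTTMT.

MTTTMTTTMTMTTTMTTTMTMTTTMTMTTTMTTTMTMTTTMT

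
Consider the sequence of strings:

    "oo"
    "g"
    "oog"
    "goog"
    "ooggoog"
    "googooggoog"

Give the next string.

Each term (from the third on) is the two preceding terms concatenated in order: term 3 = oo·g = oog.
The next term joins ooggoog and googooggoog.

ooggooggoogooggoog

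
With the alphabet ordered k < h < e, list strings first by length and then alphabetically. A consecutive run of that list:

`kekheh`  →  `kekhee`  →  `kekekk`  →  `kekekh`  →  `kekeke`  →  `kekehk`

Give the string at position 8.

Advancing 2 positions from kekehk through kekehk → kekehh reaches term 8.

kekehe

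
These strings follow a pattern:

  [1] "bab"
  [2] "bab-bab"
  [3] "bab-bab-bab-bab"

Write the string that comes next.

s(k+1) = s(k)·-·s(k) — each term doubles the last with '-' between the halves.
One more doubling of bab-bab-bab-bab gives the answer.

bab-bab-bab-bab-bab-bab-bab-bab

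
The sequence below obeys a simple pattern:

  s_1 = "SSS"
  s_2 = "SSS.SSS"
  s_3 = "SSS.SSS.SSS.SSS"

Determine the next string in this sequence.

Each string is two copies of the previous one joined by '.'.
Doubling SSS.SSS.SSS.SSS with '.' between the halves:

SSS.SSS.SSS.SSS.SSS.SSS.SSS.SSS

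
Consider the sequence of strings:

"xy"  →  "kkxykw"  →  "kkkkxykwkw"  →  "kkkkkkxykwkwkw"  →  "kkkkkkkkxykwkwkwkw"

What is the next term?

kkkkkkkkkkxykwkwkwkwkw

s(k+1) = kk·s(k)·kw, so each term gains kk as a prefix and kw as a suffix.
So the next term is kk·kkkkkkkkxykwkwkwkw·kw.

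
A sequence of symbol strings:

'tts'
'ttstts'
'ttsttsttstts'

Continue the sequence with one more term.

ttsttsttsttsttsttsttstts

Each string is two copies of the previous one concatenated.
So the next term is two copies of ttsttsttstts.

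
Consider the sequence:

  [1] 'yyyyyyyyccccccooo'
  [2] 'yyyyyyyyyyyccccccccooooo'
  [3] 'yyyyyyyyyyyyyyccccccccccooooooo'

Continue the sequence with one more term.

yyyyyyyyyyyyyyyyyccccccccccccooooooooo

Term n consists of 3n+2 y's, followed by 2n+2 c's, followed by 2n-1 o's, where the shown terms are n = 2, 3, 4.
Setting n = 5 gives 17, 12, 9 characters in each block.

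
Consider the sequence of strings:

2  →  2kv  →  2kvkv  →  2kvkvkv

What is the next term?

2kvkvkvkv

Every step adds kv to the end: s(k+1) = s(k)·kv.
So the next term is 2kvkvkv·kv.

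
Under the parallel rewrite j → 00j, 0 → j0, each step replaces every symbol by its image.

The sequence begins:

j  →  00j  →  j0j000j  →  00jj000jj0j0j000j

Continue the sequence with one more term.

Replace each of the 17 characters of 00jj000jj0j0j000j in place — j0 j0 00j 00j j0 j0 j0 00j 00j j0 00j j0 00j j0 j0 j0 00j — and concatenate.

j0j000j00jj0j0j000j00jj000jj000jj0j0j000j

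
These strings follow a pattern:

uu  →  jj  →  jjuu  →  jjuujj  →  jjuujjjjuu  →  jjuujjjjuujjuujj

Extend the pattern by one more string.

jjuujjjjuujjuujjjjuujjjjuu

From term 3 onward, concatenate the last term with the second-to-last: jj·uu = jjuu, jjuu·jj = jjuujj, …
The next term joins jjuujjjjuujjuujj and jjuujjjjuu.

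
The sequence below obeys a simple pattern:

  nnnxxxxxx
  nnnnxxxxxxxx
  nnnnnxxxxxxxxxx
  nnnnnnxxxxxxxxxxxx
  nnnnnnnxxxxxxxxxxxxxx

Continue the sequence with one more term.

Reading off run lengths: n runs 3, 4, 5, 6, 7; x runs 6, 8, 10, 12, 14 — each is linear in n, where the shown terms are n = 3, 4, 5, 6, 7.
At n = 8 the blocks have lengths 8, 16.

nnnnnnnnxxxxxxxxxxxxxxxx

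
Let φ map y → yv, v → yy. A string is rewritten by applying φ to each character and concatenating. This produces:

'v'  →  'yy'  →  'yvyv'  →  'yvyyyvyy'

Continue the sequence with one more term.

yvyyyvyvyvyyyvyv

Apply φ to yvyyyvyy symbol by symbol: y→yv, v→yy, y→yv, y→yv, y→yv, v→yy, y→yv, y→yv; joined: yv yy yv yv yv yy yv yv.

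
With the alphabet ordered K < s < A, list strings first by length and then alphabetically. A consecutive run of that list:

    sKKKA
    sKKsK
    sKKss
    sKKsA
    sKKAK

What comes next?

sKKAs

Find the rightmost character of sKKAK below A, bump it to the next letter, and reset everything to its right to K.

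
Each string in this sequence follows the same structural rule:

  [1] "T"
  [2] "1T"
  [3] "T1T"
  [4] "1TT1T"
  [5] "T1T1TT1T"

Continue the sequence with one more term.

1TT1TT1T1TT1T

Each term (from the third on) is the two preceding terms concatenated in order: term 3 = T·1T = T1T.
So term 6 is 1TT1T·T1T1TT1T.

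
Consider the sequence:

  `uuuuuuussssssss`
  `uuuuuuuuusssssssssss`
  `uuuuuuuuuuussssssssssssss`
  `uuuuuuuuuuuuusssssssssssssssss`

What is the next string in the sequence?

Each string has the form u^{2n+1} s^{3n-1}, where the shown terms are n = 3, 4, 5, 6.
For the next term, n = 7, so the run lengths are 15, 20.

uuuuuuuuuuuuuuussssssssssssssssssss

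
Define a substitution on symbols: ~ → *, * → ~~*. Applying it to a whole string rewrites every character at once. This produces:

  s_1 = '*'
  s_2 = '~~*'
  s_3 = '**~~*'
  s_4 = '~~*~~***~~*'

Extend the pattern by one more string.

Rewriting each symbol of ~~*~~***~~*: ~→*, ~→*, *→~~*, ~→*, ~→*, *→~~*, *→~~*, *→~~*, ~→*, ~→*, *→~~*, which concatenates to * * ~~* * * ~~* ~~* ~~* * * ~~*.

**~~***~~*~~*~~***~~*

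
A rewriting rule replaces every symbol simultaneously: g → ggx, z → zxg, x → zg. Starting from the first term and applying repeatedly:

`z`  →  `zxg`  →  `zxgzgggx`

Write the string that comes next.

Apply φ to zxgzgggx symbol by symbol: z→zxg, x→zg, g→ggx, z→zxg, g→ggx, g→ggx, g→ggx, x→zg; joined: zxg zg ggx zxg ggx ggx ggx zg.

zxgzgggxzxgggxggxggxzg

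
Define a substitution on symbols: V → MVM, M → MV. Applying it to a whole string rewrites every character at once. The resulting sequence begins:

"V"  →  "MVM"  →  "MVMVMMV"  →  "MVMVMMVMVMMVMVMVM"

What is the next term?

MVMVMMVMVMMVMVMVMMVMVMMVMVMVMMVMVMMVMVMMV

Applying the rule to each of the 17 symbols of MVMVMMVMVMMVMVMVM gives the pieces MV MVM MV MVM MV MV MVM MV MVM MV MV MVM MV MVM MV MVM MV, which concatenate to the answer.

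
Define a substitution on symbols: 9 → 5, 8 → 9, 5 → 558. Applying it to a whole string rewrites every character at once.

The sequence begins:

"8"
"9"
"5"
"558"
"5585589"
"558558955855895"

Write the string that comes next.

558558955855895558558955855895558

Replace each of the 15 characters of 558558955855895 in place — 558 558 9 558 558 9 5 558 558 9 558 558 9 5 558 — and concatenate.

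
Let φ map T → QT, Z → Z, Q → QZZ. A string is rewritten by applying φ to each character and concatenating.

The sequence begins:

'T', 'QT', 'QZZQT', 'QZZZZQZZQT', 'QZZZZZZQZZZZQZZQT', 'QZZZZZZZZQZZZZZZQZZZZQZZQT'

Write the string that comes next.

Replace each of the 26 characters of QZZZZZZZZQZZZZZZQZZZZQZZQT in place — QZZ Z Z Z Z Z Z Z Z QZZ Z Z Z Z Z Z QZZ Z Z Z Z QZZ Z Z QZZ QT — and concatenate.

QZZZZZZZZZZQZZZZZZZZQZZZZZZQZZZZQZZQT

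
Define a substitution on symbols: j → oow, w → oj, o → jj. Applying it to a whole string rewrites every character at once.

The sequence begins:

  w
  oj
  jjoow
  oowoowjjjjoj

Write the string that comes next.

Rewriting each symbol of oowoowjjjjoj: o→jj, o→jj, w→oj, o→jj, o→jj, w→oj, j→oow, j→oow, j→oow, j→oow, o→jj, j→oow, which concatenates to jj jj oj jj jj oj oow oow oow oow jj oow.

jjjjojjjjjojoowoowoowoowjjoow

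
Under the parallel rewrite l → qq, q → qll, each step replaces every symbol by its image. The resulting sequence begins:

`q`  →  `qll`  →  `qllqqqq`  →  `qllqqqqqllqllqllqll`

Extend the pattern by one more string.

Rewriting the 19 symbols of qllqqqqqllqllqllqll one by one yields qll qq qq qll qll qll qll qll qq qq qll qq qq qll qq qq qll qq qq; concatenated:

qllqqqqqllqllqllqllqllqqqqqllqqqqqllqqqqqllqqqq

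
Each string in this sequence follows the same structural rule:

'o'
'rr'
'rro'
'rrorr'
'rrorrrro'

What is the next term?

From term 3 onward, concatenate the last term with the second-to-last: rr·o = rro, rro·rr = rrorr, …
Continuing: rrorrrro · rrorr gives term 6.

rrorrrrorrorr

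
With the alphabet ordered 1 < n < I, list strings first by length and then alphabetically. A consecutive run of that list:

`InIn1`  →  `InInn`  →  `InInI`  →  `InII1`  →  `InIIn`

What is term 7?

Stepping forward 2 times from InIIn: InIIn → InIII, then the target.

II111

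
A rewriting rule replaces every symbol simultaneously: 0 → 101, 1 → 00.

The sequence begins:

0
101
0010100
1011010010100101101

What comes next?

Applying the rule to each of the 19 symbols of 1011010010100101101 gives the pieces 00 101 00 00 101 00 101 101 00 101 00 101 101 00 101 00 00 101 00, which concatenate to the answer.

00101000010100101101001010010110100101000010100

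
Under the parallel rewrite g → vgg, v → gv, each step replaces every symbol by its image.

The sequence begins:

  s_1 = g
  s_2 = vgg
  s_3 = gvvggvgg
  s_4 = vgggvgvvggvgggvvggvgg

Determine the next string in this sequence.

φ(vgggvgvvggvgggvvggvgg) expands symbol-by-symbol to gv vgg vgg vgg gv vgg gv gv vgg vgg gv vgg vgg vgg gv gv vgg vgg gv vgg vgg; joining the 21 pieces gives the next term.

gvvggvggvgggvvgggvgvvggvgggvvggvggvgggvgvvggvgggvvggvgg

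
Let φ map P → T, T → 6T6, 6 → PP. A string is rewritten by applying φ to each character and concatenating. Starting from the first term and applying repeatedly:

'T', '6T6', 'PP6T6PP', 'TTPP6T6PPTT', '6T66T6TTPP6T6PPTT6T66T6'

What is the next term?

Applying the rule to each of the 23 symbols of 6T66T6TTPP6T6PPTT6T66T6 gives the pieces PP 6T6 PP PP 6T6 PP 6T6 6T6 T T PP 6T6 PP T T 6T6 6T6 PP 6T6 PP PP 6T6 PP, which concatenate to the answer.

PP6T6PPPP6T6PP6T66T6TTPP6T6PPTT6T66T6PP6T6PPPP6T6PP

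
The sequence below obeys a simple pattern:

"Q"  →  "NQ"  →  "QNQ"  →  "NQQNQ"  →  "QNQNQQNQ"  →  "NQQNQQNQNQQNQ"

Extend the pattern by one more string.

From term 3 onward, concatenate the second-to-last term with the last: Q·NQ = QNQ, NQ·QNQ = NQQNQ, …
Continuing: QNQNQQNQ · NQQNQQNQNQQNQ gives term 7.

QNQNQQNQNQQNQQNQNQQNQ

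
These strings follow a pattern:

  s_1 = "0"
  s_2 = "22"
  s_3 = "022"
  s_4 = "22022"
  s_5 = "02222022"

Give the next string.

Each term (from the third on) is the two preceding terms concatenated in order: term 3 = 0·22 = 022.
So term 6 is 22022·02222022.

2202202222022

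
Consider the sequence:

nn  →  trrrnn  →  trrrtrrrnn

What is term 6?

trrrtrrrtrrrtrrrtrrrnn

Every step adds trrr at the front: s(k+1) = trrr·s(k).
From trrrtrrrnn, 3 further steps: trrrtrrrnn → trrrtrrrtrrrnn → trrrtrrrtrrrtrrrnn → (answer).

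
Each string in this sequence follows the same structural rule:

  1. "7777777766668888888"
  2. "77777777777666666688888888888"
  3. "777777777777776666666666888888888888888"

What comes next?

Term n consists of 3n+2 7's, followed by 3n-2 6's, followed by 4n-1 8's, where the shown terms are n = 2, 3, 4.
For the next term, n = 5, so the run lengths are 17, 13, 19.

7777777777777777766666666666668888888888888888888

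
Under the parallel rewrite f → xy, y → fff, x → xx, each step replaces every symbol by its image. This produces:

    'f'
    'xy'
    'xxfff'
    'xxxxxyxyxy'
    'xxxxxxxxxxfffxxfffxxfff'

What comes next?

Replace each of the 23 characters of xxxxxxxxxxfffxxfffxxfff in place — xx xx xx xx xx xx xx xx xx xx xy xy xy xx xx xy xy xy xx xx xy xy xy — and concatenate.

xxxxxxxxxxxxxxxxxxxxxyxyxyxxxxxyxyxyxxxxxyxyxy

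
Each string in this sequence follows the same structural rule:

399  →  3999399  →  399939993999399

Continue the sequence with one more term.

Each string is two copies of the previous one joined by '9'.
Doubling 399939993999399 with '9' between the halves:

3999399939993999399939993999399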